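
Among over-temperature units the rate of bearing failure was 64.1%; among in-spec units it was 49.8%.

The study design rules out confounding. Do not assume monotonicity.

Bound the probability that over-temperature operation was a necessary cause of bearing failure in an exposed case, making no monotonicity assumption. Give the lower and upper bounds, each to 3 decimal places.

0.223 ≤ PN ≤ 0.783

p₁ = 0.641, p₀ = 0.498.
Under exogeneity alone the bounds on PN are max{0,(p₁−p₀)/p₁} ≤ PN ≤ min{1,(1−p₀)/p₁}.
  lower = (p₁ − p₀)/p₁ = 0.143 / 0.641 ≈ 0.2231
  upper = min{1, (1 − p₀)/p₁} = 0.502 / 0.641 ≈ 0.7832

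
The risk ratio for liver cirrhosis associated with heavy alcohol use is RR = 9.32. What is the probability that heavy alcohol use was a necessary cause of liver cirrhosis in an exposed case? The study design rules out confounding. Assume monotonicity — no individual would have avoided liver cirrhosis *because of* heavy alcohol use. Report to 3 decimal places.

Under exogeneity and monotonicity, PN = (RR − 1) / RR = 1 − 1/RR.
PN = (9.32 − 1) / 9.32 = 8.32 / 9.32 ≈ 0.8927

PN ≈ 0.893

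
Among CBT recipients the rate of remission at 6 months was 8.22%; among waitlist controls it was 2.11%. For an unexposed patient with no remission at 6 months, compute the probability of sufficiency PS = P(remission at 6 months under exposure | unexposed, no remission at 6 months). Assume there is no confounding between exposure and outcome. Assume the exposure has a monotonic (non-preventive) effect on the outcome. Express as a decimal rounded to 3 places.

p₁ = 0.0822, p₀ = 0.0211.
Under exogeneity and monotonicity, PS = (p₁ − p₀) / (1 − p₀).
PS = (0.0822 − 0.0211) / (1 − 0.0211) = 0.0611 / 0.9789 ≈ 0.0624

PS ≈ 0.062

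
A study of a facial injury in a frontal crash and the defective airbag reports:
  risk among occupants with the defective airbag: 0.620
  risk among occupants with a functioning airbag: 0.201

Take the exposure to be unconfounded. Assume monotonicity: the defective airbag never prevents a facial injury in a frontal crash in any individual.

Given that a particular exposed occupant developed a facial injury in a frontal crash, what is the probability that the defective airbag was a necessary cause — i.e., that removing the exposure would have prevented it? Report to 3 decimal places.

PN ≈ 0.676

Let p₁ = 0.62, p₀ = 0.201.
Under exogeneity and monotonicity, PN = (p₁ − p₀) / p₁.
PN = (0.62 − 0.201) / 0.62 = 0.419 / 0.62 ≈ 0.6758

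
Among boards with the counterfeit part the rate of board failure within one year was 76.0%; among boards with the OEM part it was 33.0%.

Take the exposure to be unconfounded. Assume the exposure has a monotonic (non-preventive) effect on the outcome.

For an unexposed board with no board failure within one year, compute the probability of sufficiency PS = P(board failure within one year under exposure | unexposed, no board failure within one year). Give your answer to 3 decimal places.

PS ≈ 0.642

p₁ = 0.76, p₀ = 0.33.
Under exogeneity and monotonicity, PS = (p₁ − p₀) / (1 − p₀).
PS = (0.76 − 0.33) / (1 − 0.33) = 0.43 / 0.67 ≈ 0.6418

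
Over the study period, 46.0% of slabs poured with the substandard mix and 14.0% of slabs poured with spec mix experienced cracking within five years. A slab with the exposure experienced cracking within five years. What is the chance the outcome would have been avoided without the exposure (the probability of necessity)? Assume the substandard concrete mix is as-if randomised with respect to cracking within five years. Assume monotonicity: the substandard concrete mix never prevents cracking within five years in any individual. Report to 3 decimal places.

p₁ = 0.46, p₀ = 0.14.
Under exogeneity and monotonicity, PN = (p₁ − p₀) / p₁.
PN = (0.46 − 0.14) / 0.46 = 0.32 / 0.46 ≈ 0.6957

PN ≈ 0.696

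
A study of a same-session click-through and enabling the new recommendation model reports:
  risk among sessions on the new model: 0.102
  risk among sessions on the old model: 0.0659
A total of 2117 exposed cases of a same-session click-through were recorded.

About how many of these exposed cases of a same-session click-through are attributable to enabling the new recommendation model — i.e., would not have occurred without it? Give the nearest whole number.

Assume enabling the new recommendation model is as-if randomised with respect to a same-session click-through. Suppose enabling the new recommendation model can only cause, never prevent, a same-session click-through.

about 749 cases

Let p₁ = 0.102, p₀ = 0.0659.
PN = (p₁ − p₀)/p₁ = (0.102 − 0.0659) / 0.102 ≈ 0.35392.
Attributable cases ≈ PN × (exposed cases) = 0.35392 × 2117 ≈ 749.25.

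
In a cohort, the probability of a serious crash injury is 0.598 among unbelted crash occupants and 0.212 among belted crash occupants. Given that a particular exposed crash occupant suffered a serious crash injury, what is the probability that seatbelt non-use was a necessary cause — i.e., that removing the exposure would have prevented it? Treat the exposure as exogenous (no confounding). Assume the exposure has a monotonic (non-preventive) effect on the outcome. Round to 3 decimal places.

PN ≈ 0.645

Let p₁ = 0.598, p₀ = 0.212.
Under exogeneity and monotonicity, PN = (p₁ − p₀) / p₁.
PN = (0.598 − 0.212) / 0.598 = 0.386 / 0.598 ≈ 0.6455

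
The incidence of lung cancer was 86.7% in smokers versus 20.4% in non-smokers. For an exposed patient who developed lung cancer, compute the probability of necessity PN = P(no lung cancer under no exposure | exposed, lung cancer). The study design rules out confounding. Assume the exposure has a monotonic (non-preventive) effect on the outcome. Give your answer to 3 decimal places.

p₁ = 0.867, p₀ = 0.204.
Under exogeneity and monotonicity, PN = (p₁ − p₀) / p₁.
PN = (0.867 − 0.204) / 0.867 = 0.663 / 0.867 ≈ 0.7647

PN ≈ 0.765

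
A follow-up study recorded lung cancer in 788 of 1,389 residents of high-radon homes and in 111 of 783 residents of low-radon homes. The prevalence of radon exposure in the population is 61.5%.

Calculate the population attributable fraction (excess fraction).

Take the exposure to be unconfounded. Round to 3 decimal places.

p₁ = P(outcome | exposed) = 788/1389 = 0.56731
p₀ = P(outcome | unexposed) = 111/783 = 0.14176
Overall risk P(Y=1) = π·p₁ + (1−π)·p₀ = 0.615×0.56731 + 0.385×0.14176 = 0.40348.
Under exogeneity, PAF = [P(Y=1) − p₀] / P(Y=1).
PAF = (0.40348 − 0.14176) / 0.40348 ≈ 0.6486

PAF ≈ 0.649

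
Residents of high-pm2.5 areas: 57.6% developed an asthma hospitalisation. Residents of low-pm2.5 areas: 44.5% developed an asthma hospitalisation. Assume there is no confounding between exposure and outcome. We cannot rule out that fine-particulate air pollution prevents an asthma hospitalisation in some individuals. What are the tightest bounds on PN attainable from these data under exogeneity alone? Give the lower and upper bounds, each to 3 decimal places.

p₁ = 0.576, p₀ = 0.445.
Under exogeneity alone the bounds on PN are max{0,(p₁−p₀)/p₁} ≤ PN ≤ min{1,(1−p₀)/p₁}.
  lower = (p₁ − p₀)/p₁ = 0.131 / 0.576 ≈ 0.2274
  upper = min{1, (1 − p₀)/p₁} = 0.555 / 0.576 ≈ 0.9635

0.227 ≤ PN ≤ 0.964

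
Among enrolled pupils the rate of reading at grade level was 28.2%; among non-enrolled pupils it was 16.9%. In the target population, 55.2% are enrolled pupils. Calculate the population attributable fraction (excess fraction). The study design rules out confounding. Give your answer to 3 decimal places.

PAF ≈ 0.270

p₁ = 0.282, p₀ = 0.169.
Overall risk P(Y=1) = π·p₁ + (1−π)·p₀ = 0.552×0.282 + 0.448×0.169 = 0.23138.
Under exogeneity, PAF = [P(Y=1) − p₀] / P(Y=1).
PAF = (0.23138 − 0.169) / 0.23138 ≈ 0.2696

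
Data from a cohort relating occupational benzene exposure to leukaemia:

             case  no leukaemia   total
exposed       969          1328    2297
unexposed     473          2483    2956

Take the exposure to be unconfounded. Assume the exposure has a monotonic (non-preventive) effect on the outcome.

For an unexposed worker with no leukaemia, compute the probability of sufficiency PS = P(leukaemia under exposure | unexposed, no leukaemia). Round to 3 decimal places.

p₁ = P(outcome | exposed) = 969/2297 = 0.42185
p₀ = P(outcome | unexposed) = 473/2956 = 0.16001
Under exogeneity and monotonicity, PS = (p₁ − p₀)/(1 − p₀).
PS = (0.42185 − 0.16001) / 0.83999 ≈ 0.3117

PS ≈ 0.312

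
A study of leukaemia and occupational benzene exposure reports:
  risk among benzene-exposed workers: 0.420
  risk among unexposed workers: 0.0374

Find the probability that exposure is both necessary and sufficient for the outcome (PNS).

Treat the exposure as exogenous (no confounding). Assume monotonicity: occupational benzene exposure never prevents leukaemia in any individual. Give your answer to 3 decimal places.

PNS ≈ 0.383

Let p₁ = 0.42, p₀ = 0.0374.
Under exogeneity and monotonicity, PNS = p₁ − p₀.
PNS = 0.42 − 0.0374 = 0.3826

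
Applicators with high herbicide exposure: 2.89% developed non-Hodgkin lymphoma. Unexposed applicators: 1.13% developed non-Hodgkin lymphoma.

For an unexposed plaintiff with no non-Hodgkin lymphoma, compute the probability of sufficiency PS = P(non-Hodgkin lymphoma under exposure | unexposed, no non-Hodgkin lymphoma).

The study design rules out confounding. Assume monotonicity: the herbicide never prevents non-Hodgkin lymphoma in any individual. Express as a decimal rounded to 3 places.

p₁ = 0.0289, p₀ = 0.0113.
Under exogeneity and monotonicity, PS = (p₁ − p₀) / (1 − p₀).
PS = (0.0289 − 0.0113) / (1 − 0.0113) = 0.0176 / 0.9887 ≈ 0.0178

PS ≈ 0.018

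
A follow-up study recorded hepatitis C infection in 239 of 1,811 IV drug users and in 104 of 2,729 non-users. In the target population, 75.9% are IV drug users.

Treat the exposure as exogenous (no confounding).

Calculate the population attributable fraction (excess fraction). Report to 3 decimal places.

p₁ = P(outcome | exposed) = 239/1811 = 0.13197
p₀ = P(outcome | unexposed) = 104/2729 = 0.038109
Overall risk P(Y=1) = π·p₁ + (1−π)·p₀ = 0.759×0.13197 + 0.241×0.038109 = 0.10935.
Under exogeneity, PAF = [P(Y=1) − p₀] / P(Y=1).
PAF = (0.10935 − 0.038109) / 0.10935 ≈ 0.6515

PAF ≈ 0.651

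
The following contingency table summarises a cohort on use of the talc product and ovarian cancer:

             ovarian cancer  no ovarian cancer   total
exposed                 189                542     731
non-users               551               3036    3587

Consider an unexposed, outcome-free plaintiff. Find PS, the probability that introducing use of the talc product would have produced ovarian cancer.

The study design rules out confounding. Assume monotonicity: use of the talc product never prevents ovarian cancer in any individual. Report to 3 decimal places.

PS ≈ 0.124

p₁ = P(outcome | exposed) = 189/731 = 0.25855
p₀ = P(outcome | unexposed) = 551/3587 = 0.15361
Under exogeneity and monotonicity, PS = (p₁ − p₀)/(1 − p₀).
PS = (0.25855 − 0.15361) / 0.84639 ≈ 0.1240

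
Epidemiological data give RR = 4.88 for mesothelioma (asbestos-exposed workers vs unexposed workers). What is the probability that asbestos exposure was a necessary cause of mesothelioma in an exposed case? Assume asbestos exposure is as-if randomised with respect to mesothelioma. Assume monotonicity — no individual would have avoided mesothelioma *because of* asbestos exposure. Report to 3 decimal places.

PN ≈ 0.795

Under exogeneity and monotonicity, PN = (RR − 1) / RR = 1 − 1/RR.
PN = (4.88 − 1) / 4.88 = 3.88 / 4.88 ≈ 0.7951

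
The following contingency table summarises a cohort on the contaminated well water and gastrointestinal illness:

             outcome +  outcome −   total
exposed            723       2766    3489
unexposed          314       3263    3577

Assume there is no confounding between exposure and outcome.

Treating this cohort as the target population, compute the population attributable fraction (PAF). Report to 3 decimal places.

p₁ = P(outcome | exposed) = 723/3489 = 0.20722
p₀ = P(outcome | unexposed) = 314/3577 = 0.087783
Exposure prevalence π = 3489/7066 = 0.49377; overall risk P(Y=1) = 0.14676.
Under exogeneity, PAF = [P(Y=1) − p₀]/P(Y=1).
PAF = (0.14676 − 0.087783) / 0.14676 ≈ 0.4019

PAF ≈ 0.402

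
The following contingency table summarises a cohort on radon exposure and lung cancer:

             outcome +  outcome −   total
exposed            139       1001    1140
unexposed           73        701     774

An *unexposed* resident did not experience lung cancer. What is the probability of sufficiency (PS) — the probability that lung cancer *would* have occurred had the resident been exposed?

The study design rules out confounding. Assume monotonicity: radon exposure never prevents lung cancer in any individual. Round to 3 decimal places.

p₁ = P(outcome | exposed) = 139/1140 = 0.12193
p₀ = P(outcome | unexposed) = 73/774 = 0.094315
Under exogeneity and monotonicity, PS = (p₁ − p₀) / (1 − p₀).
PS = (0.12193 − 0.094315) / (1 − 0.094315) = 0.027615 / 0.90568 ≈ 0.0305

PS ≈ 0.030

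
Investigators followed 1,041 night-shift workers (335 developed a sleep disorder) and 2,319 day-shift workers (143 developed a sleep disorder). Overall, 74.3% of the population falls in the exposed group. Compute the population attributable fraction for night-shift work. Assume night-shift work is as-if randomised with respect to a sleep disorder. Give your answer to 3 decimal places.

PAF ≈ 0.758

p₁ = P(outcome | exposed) = 335/1041 = 0.32181
p₀ = P(outcome | unexposed) = 143/2319 = 0.061665
Overall risk P(Y=1) = π·p₁ + (1−π)·p₀ = 0.743×0.32181 + 0.257×0.061665 = 0.25495.
Under exogeneity, PAF = [P(Y=1) − p₀] / P(Y=1).
PAF = (0.25495 − 0.061665) / 0.25495 ≈ 0.7581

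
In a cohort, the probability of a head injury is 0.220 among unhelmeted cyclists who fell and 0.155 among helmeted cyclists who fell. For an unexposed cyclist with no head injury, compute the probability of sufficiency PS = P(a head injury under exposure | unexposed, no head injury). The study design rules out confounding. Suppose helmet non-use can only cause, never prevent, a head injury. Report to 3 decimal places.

Let p₁ = 0.22, p₀ = 0.155.
Under exogeneity and monotonicity, PS = (p₁ − p₀) / (1 − p₀).
PS = (0.22 − 0.155) / (1 − 0.155) = 0.065 / 0.845 ≈ 0.0769

PS ≈ 0.077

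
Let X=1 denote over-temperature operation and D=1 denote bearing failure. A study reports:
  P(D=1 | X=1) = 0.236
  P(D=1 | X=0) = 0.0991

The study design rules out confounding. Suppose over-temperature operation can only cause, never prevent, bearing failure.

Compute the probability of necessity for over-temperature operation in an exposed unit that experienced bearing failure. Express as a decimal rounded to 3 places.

PN ≈ 0.580

Let p₁ = 0.236, p₀ = 0.0991.
Under exogeneity and monotonicity, PN = (p₁ − p₀) / p₁.
PN = (0.236 − 0.0991) / 0.236 = 0.1369 / 0.236 ≈ 0.5801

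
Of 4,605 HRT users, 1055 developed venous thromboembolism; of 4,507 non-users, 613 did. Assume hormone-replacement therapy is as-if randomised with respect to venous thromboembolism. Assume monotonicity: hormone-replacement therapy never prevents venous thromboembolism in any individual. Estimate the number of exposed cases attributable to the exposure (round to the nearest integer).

about 429 cases

p₁ = P(outcome | exposed) = 1055/4605 = 0.2291
p₀ = P(outcome | unexposed) = 613/4507 = 0.13601
PN = (p₁ − p₀)/p₁ = (0.2291 − 0.13601) / 0.2291 ≈ 0.40632.
Attributable cases ≈ PN × (exposed cases) = 0.40632 × 1055 ≈ 428.67.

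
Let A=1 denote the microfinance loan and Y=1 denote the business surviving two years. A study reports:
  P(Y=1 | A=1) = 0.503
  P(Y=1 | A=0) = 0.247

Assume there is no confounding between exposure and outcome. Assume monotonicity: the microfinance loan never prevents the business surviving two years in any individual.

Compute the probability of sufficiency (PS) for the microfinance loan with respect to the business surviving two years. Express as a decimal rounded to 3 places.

Let p₁ = 0.503, p₀ = 0.247.
Under exogeneity and monotonicity, PS = (p₁ − p₀) / (1 − p₀).
PS = (0.503 − 0.247) / (1 − 0.247) = 0.256 / 0.753 ≈ 0.3400

PS ≈ 0.340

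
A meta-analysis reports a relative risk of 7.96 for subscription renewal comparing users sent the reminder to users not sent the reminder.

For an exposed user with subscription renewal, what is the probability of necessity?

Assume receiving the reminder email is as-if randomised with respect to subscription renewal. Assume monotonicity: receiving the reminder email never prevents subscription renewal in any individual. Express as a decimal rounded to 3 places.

Under exogeneity and monotonicity, PN = (RR − 1) / RR = 1 − 1/RR.
PN = (7.96 − 1) / 7.96 = 6.96 / 7.96 ≈ 0.8744

PN ≈ 0.874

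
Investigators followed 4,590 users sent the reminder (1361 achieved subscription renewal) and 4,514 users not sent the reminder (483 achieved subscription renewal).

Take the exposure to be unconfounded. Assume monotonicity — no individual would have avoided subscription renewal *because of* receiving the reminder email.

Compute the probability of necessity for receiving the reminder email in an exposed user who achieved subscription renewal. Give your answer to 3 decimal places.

p₁ = P(outcome | exposed) = 1361/4590 = 0.29651
p₀ = P(outcome | unexposed) = 483/4514 = 0.107
Under exogeneity and monotonicity, PN = (p₁ − p₀) / p₁.
PN = (0.29651 − 0.107) / 0.29651 = 0.18951 / 0.29651 ≈ 0.6391

PN ≈ 0.639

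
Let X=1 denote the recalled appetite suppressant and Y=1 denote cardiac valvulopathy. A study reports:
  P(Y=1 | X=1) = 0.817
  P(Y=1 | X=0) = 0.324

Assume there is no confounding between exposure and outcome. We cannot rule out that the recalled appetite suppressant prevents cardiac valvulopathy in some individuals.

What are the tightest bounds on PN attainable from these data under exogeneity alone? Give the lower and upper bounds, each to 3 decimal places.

0.603 ≤ PN ≤ 0.827

Let p₁ = 0.817, p₀ = 0.324.
Under exogeneity alone the bounds on PN are max{0,(p₁−p₀)/p₁} ≤ PN ≤ min{1,(1−p₀)/p₁}.
  lower = (p₁ − p₀)/p₁ = 0.493 / 0.817 ≈ 0.6034
  upper = min{1, (1 − p₀)/p₁} = 0.676 / 0.817 ≈ 0.8274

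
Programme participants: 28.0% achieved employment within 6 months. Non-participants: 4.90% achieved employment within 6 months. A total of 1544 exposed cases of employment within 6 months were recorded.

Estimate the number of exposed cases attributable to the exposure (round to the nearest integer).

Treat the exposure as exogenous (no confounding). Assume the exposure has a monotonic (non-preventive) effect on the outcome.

about 1274 cases

p₁ = 0.28, p₀ = 0.049.
PN = (p₁ − p₀)/p₁ = (0.28 − 0.049) / 0.28 ≈ 0.82500.
Attributable cases ≈ PN × (exposed cases) = 0.82500 × 1544 ≈ 1273.80.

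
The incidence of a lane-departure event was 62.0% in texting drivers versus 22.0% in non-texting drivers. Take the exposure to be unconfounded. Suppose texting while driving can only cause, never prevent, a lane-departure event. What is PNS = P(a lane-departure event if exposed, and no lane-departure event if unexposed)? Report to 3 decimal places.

p₁ = 0.62, p₀ = 0.22.
Under exogeneity and monotonicity, PNS = p₁ − p₀.
PNS = 0.62 − 0.22 = 0.4

PNS ≈ 0.400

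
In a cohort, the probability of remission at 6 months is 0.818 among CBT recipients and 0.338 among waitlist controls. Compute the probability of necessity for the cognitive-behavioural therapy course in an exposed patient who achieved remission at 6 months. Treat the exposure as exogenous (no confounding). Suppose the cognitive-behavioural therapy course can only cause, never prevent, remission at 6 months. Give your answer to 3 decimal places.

Let p₁ = 0.818, p₀ = 0.338.
Under exogeneity and monotonicity, PN = (p₁ − p₀) / p₁.
PN = (0.818 − 0.338) / 0.818 = 0.48 / 0.818 ≈ 0.5868

PN ≈ 0.587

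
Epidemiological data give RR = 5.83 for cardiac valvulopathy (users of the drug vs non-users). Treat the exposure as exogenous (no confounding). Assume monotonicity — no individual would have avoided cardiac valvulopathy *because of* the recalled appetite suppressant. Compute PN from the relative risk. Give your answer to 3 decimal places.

Under exogeneity and monotonicity, PN = (RR − 1) / RR = 1 − 1/RR.
PN = (5.83 − 1) / 5.83 = 4.83 / 5.83 ≈ 0.8285

PN ≈ 0.828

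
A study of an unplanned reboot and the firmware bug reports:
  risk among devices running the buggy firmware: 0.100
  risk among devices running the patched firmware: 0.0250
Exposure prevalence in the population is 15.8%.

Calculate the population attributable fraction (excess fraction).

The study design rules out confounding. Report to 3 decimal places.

PAF ≈ 0.322

Let p₁ = 0.1, p₀ = 0.025.
Overall risk P(Y=1) = π·p₁ + (1−π)·p₀ = 0.158×0.1 + 0.842×0.025 = 0.03685.
Under exogeneity, PAF = [P(Y=1) − p₀] / P(Y=1).
PAF = (0.03685 − 0.025) / 0.03685 ≈ 0.3216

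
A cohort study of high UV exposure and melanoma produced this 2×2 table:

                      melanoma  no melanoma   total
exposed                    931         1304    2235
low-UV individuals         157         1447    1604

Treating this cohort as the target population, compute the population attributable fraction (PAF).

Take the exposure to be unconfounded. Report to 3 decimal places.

p₁ = P(outcome | exposed) = 931/2235 = 0.41655
p₀ = P(outcome | unexposed) = 157/1604 = 0.09788
Exposure prevalence π = 2235/3839 = 0.58218; overall risk P(Y=1) = 0.28341.
Under exogeneity, PAF = [P(Y=1) − p₀]/P(Y=1).
PAF = (0.28341 − 0.09788) / 0.28341 ≈ 0.6546

PAF ≈ 0.655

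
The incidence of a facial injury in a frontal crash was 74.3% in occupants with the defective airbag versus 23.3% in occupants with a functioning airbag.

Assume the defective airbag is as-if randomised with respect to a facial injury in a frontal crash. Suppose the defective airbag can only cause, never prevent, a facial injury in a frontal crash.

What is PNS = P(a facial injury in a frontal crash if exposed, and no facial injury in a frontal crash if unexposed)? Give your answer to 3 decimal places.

PNS ≈ 0.510

p₁ = 0.743, p₀ = 0.233.
Under exogeneity and monotonicity, PNS = p₁ − p₀.
PNS = 0.743 − 0.233 = 0.51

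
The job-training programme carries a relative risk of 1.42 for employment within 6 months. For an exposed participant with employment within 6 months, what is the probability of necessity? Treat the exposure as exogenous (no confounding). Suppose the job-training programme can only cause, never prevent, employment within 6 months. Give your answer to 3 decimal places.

PN ≈ 0.296

Under exogeneity and monotonicity, PN = (RR − 1) / RR = 1 − 1/RR.
PN = (1.42 − 1) / 1.42 = 0.42 / 1.42 ≈ 0.2958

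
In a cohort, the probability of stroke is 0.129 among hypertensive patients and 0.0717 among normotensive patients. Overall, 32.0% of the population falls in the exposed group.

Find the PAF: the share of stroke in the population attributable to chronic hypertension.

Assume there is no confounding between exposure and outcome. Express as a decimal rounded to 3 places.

Let p₁ = 0.129, p₀ = 0.0717.
Overall risk P(Y=1) = π·p₁ + (1−π)·p₀ = 0.32×0.129 + 0.68×0.0717 = 0.090036.
Under exogeneity, PAF = [P(Y=1) − p₀] / P(Y=1).
PAF = (0.090036 − 0.0717) / 0.090036 ≈ 0.2037

PAF ≈ 0.204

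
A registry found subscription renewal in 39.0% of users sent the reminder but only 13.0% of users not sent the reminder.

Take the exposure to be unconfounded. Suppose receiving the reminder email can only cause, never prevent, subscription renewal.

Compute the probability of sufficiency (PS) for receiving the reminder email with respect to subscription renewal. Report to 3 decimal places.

PS ≈ 0.299

p₁ = 0.39, p₀ = 0.13.
Under exogeneity and monotonicity, PS = (p₁ − p₀) / (1 − p₀).
PS = (0.39 − 0.13) / (1 − 0.13) = 0.26 / 0.87 ≈ 0.2989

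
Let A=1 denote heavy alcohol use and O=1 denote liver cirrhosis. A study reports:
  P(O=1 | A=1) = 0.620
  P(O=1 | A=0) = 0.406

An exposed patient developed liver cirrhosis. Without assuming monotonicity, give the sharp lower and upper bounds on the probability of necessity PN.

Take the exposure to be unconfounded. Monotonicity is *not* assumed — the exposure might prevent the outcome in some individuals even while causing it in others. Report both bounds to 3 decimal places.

0.345 ≤ PN ≤ 0.958

Let p₁ = 0.62, p₀ = 0.406.
Under exogeneity alone the bounds on PN are max{0,(p₁−p₀)/p₁} ≤ PN ≤ min{1,(1−p₀)/p₁}.
  lower = (p₁ − p₀)/p₁ = 0.214 / 0.62 ≈ 0.3452
  upper = min{1, (1 − p₀)/p₁} = 0.594 / 0.62 ≈ 0.9581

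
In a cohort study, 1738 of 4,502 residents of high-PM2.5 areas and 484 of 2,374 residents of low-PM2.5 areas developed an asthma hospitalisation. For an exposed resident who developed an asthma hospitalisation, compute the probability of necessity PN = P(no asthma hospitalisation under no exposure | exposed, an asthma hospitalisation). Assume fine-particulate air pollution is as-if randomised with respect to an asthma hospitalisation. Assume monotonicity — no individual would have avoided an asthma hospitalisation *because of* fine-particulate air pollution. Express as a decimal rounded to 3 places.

PN ≈ 0.472

p₁ = P(outcome | exposed) = 1738/4502 = 0.38605
p₀ = P(outcome | unexposed) = 484/2374 = 0.20388
Under exogeneity and monotonicity, PN = (p₁ − p₀) / p₁.
PN = (0.38605 − 0.20388) / 0.38605 = 0.18218 / 0.38605 ≈ 0.4719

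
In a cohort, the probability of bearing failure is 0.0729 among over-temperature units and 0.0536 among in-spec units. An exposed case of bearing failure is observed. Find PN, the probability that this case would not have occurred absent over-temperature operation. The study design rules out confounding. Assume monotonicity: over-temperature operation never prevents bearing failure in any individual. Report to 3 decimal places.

Let p₁ = 0.0729, p₀ = 0.0536.
Under exogeneity and monotonicity, PN = (p₁ − p₀) / p₁.
PN = (0.0729 − 0.0536) / 0.0729 = 0.0193 / 0.0729 ≈ 0.2647

PN ≈ 0.265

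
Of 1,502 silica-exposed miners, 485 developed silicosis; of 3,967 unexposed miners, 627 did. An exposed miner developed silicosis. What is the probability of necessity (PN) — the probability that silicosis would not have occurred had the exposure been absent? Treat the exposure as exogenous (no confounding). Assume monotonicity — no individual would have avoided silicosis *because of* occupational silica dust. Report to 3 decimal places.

PN ≈ 0.511

p₁ = P(outcome | exposed) = 485/1502 = 0.3229
p₀ = P(outcome | unexposed) = 627/3967 = 0.15805
Under exogeneity and monotonicity, PN = (p₁ − p₀) / p₁.
PN = (0.3229 − 0.15805) / 0.3229 = 0.16485 / 0.3229 ≈ 0.5105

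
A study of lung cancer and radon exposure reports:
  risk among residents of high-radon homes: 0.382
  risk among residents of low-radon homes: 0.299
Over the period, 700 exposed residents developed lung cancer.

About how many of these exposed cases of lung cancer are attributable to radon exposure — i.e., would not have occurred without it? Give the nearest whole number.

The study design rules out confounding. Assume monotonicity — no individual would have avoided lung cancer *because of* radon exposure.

Let p₁ = 0.382, p₀ = 0.299.
PN = (p₁ − p₀)/p₁ = (0.382 − 0.299) / 0.382 ≈ 0.21728.
Attributable cases ≈ PN × (exposed cases) = 0.21728 × 700 ≈ 152.09.

about 152 cases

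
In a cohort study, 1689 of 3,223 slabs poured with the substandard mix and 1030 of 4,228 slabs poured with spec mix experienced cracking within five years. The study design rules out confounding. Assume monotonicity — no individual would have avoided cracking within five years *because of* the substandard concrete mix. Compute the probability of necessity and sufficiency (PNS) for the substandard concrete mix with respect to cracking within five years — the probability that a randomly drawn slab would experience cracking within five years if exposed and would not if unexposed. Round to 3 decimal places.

PNS ≈ 0.280

p₁ = P(outcome | exposed) = 1689/3223 = 0.52405
p₀ = P(outcome | unexposed) = 1030/4228 = 0.24361
Under exogeneity and monotonicity, PNS = p₁ − p₀.
PNS = 0.52405 − 0.24361 = 0.28043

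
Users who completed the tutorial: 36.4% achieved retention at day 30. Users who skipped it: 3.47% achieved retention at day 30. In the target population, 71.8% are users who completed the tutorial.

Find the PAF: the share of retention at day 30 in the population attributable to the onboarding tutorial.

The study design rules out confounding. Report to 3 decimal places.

p₁ = 0.364, p₀ = 0.0347.
Overall risk P(Y=1) = π·p₁ + (1−π)·p₀ = 0.718×0.364 + 0.282×0.0347 = 0.27114.
Under exogeneity, PAF = [P(Y=1) − p₀] / P(Y=1).
PAF = (0.27114 − 0.0347) / 0.27114 ≈ 0.8720

PAF ≈ 0.872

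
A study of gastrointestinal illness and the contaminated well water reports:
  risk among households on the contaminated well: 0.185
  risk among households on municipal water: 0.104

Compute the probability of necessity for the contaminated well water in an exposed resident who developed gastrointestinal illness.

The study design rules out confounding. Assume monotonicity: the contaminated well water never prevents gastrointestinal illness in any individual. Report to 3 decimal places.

PN ≈ 0.438

Let p₁ = 0.185, p₀ = 0.104.
Under exogeneity and monotonicity, PN = (p₁ − p₀) / p₁.
PN = (0.185 − 0.104) / 0.185 = 0.081 / 0.185 ≈ 0.4378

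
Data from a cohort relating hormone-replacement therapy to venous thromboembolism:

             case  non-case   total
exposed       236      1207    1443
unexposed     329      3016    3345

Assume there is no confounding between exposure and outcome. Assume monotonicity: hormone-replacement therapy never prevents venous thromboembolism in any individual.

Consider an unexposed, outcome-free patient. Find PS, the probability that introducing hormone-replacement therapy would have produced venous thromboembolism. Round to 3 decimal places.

PS ≈ 0.072

p₁ = P(outcome | exposed) = 236/1443 = 0.16355
p₀ = P(outcome | unexposed) = 329/3345 = 0.098356
Under exogeneity and monotonicity, PS = (p₁ − p₀) / (1 − p₀).
PS = (0.16355 − 0.098356) / (1 − 0.098356) = 0.065192 / 0.90164 ≈ 0.0723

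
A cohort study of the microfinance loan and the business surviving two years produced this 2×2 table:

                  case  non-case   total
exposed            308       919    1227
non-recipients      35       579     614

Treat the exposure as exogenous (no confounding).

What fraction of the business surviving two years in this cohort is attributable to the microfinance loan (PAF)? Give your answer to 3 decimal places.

PAF ≈ 0.694

p₁ = P(outcome | exposed) = 308/1227 = 0.25102
p₀ = P(outcome | unexposed) = 35/614 = 0.057003
Exposure prevalence π = 1227/1841 = 0.66649; overall risk P(Y=1) = 0.18631.
Under exogeneity, PAF = [P(Y=1) − p₀]/P(Y=1).
PAF = (0.18631 − 0.057003) / 0.18631 ≈ 0.6940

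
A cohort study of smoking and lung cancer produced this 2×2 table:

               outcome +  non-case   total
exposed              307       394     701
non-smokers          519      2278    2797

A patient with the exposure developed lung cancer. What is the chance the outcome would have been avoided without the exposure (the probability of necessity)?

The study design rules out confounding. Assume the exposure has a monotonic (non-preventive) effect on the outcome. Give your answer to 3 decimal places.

PN ≈ 0.576

p₁ = P(outcome | exposed) = 307/701 = 0.43795
p₀ = P(outcome | unexposed) = 519/2797 = 0.18556
Under exogeneity and monotonicity, PN = (p₁ − p₀)/p₁.
PN = (0.43795 − 0.18556) / 0.43795 ≈ 0.5763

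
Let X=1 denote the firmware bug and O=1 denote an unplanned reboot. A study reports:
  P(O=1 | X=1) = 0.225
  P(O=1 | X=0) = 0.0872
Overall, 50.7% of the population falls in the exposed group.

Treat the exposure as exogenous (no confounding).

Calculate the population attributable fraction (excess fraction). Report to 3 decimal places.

PAF ≈ 0.445

Let p₁ = 0.225, p₀ = 0.0872.
Overall risk P(Y=1) = π·p₁ + (1−π)·p₀ = 0.507×0.225 + 0.493×0.0872 = 0.15706.
Under exogeneity, PAF = [P(Y=1) − p₀] / P(Y=1).
PAF = (0.15706 − 0.0872) / 0.15706 ≈ 0.4448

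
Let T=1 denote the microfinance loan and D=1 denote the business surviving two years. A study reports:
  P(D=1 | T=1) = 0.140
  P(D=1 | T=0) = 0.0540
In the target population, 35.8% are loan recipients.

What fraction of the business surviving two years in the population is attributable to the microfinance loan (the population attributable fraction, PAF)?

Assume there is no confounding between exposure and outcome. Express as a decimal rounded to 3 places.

PAF ≈ 0.363

Let p₁ = 0.14, p₀ = 0.054.
Overall risk P(Y=1) = π·p₁ + (1−π)·p₀ = 0.358×0.14 + 0.642×0.054 = 0.084788.
Under exogeneity, PAF = [P(Y=1) − p₀] / P(Y=1).
PAF = (0.084788 − 0.054) / 0.084788 ≈ 0.3631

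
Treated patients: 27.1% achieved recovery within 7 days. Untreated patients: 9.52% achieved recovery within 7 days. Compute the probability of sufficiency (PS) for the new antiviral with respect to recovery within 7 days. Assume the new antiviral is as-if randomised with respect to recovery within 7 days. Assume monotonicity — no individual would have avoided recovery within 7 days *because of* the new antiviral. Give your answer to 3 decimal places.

PS ≈ 0.194

p₁ = 0.271, p₀ = 0.0952.
Under exogeneity and monotonicity, PS = (p₁ − p₀) / (1 − p₀).
PS = (0.271 − 0.0952) / (1 − 0.0952) = 0.1758 / 0.9048 ≈ 0.1943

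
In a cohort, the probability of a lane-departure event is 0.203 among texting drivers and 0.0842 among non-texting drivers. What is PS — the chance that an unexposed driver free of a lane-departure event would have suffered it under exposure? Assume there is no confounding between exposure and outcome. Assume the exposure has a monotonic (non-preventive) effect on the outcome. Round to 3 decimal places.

Let p₁ = 0.203, p₀ = 0.0842.
Under exogeneity and monotonicity, PS = (p₁ − p₀) / (1 − p₀).
PS = (0.203 − 0.0842) / (1 − 0.0842) = 0.1188 / 0.9158 ≈ 0.1297

PS ≈ 0.130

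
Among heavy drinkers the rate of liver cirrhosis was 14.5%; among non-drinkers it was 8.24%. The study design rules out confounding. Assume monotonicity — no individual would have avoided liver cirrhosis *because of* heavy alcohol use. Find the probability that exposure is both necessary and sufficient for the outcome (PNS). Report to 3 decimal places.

p₁ = 0.145, p₀ = 0.0824.
Under exogeneity and monotonicity, PNS = p₁ − p₀.
PNS = 0.145 − 0.0824 = 0.0626

PNS ≈ 0.063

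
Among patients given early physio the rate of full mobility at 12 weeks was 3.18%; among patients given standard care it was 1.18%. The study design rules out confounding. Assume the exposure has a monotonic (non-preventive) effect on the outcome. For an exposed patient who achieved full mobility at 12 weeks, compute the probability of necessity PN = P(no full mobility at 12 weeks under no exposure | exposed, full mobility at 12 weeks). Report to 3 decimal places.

p₁ = 0.0318, p₀ = 0.0118.
Under exogeneity and monotonicity, PN = (p₁ − p₀) / p₁.
PN = (0.0318 − 0.0118) / 0.0318 = 0.02 / 0.0318 ≈ 0.6289

PN ≈ 0.629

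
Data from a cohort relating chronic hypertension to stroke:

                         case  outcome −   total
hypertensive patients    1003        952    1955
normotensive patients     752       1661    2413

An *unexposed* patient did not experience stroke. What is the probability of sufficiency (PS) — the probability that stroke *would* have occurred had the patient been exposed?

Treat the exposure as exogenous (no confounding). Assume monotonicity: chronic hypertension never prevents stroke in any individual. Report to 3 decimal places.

PS ≈ 0.293

p₁ = P(outcome | exposed) = 1003/1955 = 0.51304
p₀ = P(outcome | unexposed) = 752/2413 = 0.31165
Under exogeneity and monotonicity, PS = (p₁ − p₀)/(1 − p₀).
PS = (0.51304 − 0.31165) / 0.68835 ≈ 0.2926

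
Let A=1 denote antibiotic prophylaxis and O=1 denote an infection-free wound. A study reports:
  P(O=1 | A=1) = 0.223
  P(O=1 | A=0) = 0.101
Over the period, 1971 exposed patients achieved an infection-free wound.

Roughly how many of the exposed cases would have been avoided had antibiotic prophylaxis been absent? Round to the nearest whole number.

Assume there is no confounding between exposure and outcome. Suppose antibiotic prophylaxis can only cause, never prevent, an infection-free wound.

about 1078 cases

Let p₁ = 0.223, p₀ = 0.101.
PN = (p₁ − p₀)/p₁ = (0.223 − 0.101) / 0.223 ≈ 0.54709.
Attributable cases ≈ PN × (exposed cases) = 0.54709 × 1971 ≈ 1078.30.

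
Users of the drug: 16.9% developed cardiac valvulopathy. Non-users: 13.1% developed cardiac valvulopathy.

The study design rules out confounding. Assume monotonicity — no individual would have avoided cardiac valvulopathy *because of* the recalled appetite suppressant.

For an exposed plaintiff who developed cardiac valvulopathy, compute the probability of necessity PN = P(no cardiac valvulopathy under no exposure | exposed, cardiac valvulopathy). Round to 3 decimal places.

p₁ = 0.169, p₀ = 0.131.
Under exogeneity and monotonicity, PN = (p₁ − p₀) / p₁.
PN = (0.169 − 0.131) / 0.169 = 0.038 / 0.169 ≈ 0.2249

PN ≈ 0.225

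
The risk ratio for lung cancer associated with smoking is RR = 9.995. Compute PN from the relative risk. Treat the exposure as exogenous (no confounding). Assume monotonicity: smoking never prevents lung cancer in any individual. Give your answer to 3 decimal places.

PN ≈ 0.900

Under exogeneity and monotonicity, PN = (RR − 1) / RR = 1 − 1/RR.
PN = (9.995 − 1) / 9.995 = 8.995 / 9.995 ≈ 0.8999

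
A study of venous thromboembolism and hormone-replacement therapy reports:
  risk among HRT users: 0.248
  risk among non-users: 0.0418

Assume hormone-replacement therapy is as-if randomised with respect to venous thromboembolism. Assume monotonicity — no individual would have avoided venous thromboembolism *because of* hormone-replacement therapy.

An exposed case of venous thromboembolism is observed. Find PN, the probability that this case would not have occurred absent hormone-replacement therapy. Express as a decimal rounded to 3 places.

PN ≈ 0.831

Let p₁ = 0.248, p₀ = 0.0418.
Under exogeneity and monotonicity, PN = (p₁ − p₀) / p₁.
PN = (0.248 − 0.0418) / 0.248 = 0.2062 / 0.248 ≈ 0.8315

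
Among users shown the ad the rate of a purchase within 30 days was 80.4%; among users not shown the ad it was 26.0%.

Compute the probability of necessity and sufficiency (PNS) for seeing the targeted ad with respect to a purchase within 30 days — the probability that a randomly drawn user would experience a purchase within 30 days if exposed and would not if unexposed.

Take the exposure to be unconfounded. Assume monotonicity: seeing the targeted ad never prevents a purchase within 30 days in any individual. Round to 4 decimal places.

p₁ = 0.804, p₀ = 0.26.
Under exogeneity and monotonicity, PNS = p₁ − p₀.
PNS = 0.804 − 0.26 = 0.544

PNS ≈ 0.5440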